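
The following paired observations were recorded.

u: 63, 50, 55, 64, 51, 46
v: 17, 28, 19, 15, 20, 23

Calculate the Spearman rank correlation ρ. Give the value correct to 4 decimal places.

-0.9429

Rank u: 5, 2, 4, 6, 3, 1
Rank v: 2, 6, 3, 1, 4, 5
d = rank(u) − rank(v): 3, -4, 1, 5, -1, -4; Σd² = 68
ρ = 1 − 6Σd² / [n(n²−1)] = 1 − 6×68 / (6×35) = 1 − 408/210 ≈ -0.9429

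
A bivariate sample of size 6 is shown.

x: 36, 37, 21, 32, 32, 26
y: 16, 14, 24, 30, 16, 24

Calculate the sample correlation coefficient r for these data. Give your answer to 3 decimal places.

n = 6, Σx = 184, Σy = 124, Σx² = 5830, Σy² = 2760, Σxy = 3694
nΣxy − ΣxΣy = 22164 − 22816 = -652
nΣx² − (Σx)² = 34980 − 33856 = 1124; nΣy² − (Σy)² = 16560 − 15376 = 1184
r = -652 / √(1124 × 1184) = -652 / 1153.6100 ≈ -0.565

-0.565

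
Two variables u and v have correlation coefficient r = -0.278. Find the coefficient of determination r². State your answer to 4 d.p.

r² = (-0.278)² = 0.0773

0.0773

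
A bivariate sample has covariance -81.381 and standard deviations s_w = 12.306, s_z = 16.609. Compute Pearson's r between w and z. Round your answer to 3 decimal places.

-0.398

r = Cov(w,z) / (s_w · s_z) = -81.381 / (12.306 × 16.609)
  = -81.381 / 204.3904 ≈ -0.398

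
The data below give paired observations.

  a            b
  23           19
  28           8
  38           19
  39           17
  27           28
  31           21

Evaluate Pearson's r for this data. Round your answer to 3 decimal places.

n = 6, Σa = 186, Σb = 112, Σa² = 5968, Σb² = 2300, Σab = 3453
nΣab − ΣaΣb = 20718 − 20832 = -114
nΣa² − (Σa)² = 35808 − 34596 = 1212; nΣb² − (Σb)² = 13800 − 12544 = 1256
r = -114 / √(1212 × 1256) = -114 / 1233.8039 ≈ -0.092

-0.092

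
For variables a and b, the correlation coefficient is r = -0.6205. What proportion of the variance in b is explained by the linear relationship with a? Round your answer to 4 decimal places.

r² = (-0.6205)² = 0.3850

0.3850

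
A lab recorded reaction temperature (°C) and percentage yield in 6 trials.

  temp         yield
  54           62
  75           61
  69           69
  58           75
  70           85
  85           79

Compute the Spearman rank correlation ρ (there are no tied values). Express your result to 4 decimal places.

Rank temp: 1, 5, 3, 2, 4, 6
Rank yield: 2, 1, 3, 4, 6, 5
d = rank(temp) − rank(yield): -1, 4, 0, -2, -2, 1; Σd² = 26
ρ = 1 − 6Σd² / [n(n²−1)] = 1 − 6×26 / (6×35) = 1 − 156/210 ≈ 0.2571

0.2571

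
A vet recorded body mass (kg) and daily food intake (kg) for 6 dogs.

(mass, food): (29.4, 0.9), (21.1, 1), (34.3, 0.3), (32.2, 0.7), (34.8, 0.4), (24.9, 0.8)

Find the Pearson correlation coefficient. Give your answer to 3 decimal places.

n = 6, Σx = 176.7, Σy = 4.1, Σx² = 5353.95, Σy² = 3.19, Σxy = 114.23
nΣxy − ΣxΣy = 685.38 − 724.47 = -39.09
nΣx² − (Σx)² = 32123.7 − 31222.89 = 900.81; nΣy² − (Σy)² = 19.14 − 16.81 = 2.33
r = -39.09 / √(900.81 × 2.33) = -39.09 / 45.8136 ≈ -0.853

-0.853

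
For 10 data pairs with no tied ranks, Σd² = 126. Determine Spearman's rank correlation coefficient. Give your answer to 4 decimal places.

0.2364

ρ = 1 − 6Σd² / [n(n²−1)] = 1 − 6×126 / (10×99)
  = 1 − 756/990 = 1 − 0.76364 ≈ 0.2364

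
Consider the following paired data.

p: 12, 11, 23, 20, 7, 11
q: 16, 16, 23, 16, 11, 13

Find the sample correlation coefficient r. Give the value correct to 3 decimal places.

n = 6, Σp = 84, Σq = 95, Σp² = 1364, Σq² = 1587, Σpq = 1437
nΣpq − ΣpΣq = 8622 − 7980 = 642
nΣp² − (Σp)² = 8184 − 7056 = 1128; nΣq² − (Σq)² = 9522 − 9025 = 497
r = 642 / √(1128 × 497) = 642 / 748.7429 ≈ 0.857

0.857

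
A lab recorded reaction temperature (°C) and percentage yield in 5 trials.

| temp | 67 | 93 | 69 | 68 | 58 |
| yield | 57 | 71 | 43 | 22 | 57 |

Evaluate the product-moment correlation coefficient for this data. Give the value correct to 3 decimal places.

n = 5, Σx = 355, Σy = 250, Σx² = 25887, Σy² = 13872, Σxy = 18191
nΣxy − ΣxΣy = 90955 − 88750 = 2205
nΣx² − (Σx)² = 129435 − 126025 = 3410; nΣy² − (Σy)² = 69360 − 62500 = 6860
r = 2205 / √(3410 × 6860) = 2205 / 4836.5897 ≈ 0.456

0.456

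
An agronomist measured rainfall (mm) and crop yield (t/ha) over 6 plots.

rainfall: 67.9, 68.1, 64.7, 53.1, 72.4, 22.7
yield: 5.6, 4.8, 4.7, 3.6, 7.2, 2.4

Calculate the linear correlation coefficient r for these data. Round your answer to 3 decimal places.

n = 6, Σx = 348.9, Σy = 28.3, Σx² = 22010.77, Σy² = 147.05, Σxy = 1778.13
nΣxy − ΣxΣy = 10668.78 − 9873.87 = 794.91
nΣx² − (Σx)² = 132064.62 − 121731.21 = 10333.41; nΣy² − (Σy)² = 882.3 − 800.89 = 81.41
r = 794.91 / √(10333.41 × 81.41) = 794.91 / 917.1930 ≈ 0.867

0.867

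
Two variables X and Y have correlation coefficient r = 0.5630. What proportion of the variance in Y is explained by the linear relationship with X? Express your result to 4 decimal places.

0.3170

r² = (0.5630)² = 0.3170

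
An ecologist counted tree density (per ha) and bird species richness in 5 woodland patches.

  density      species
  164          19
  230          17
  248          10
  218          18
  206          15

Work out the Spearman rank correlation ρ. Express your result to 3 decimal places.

Rank density: 1, 4, 5, 3, 2
Rank species: 5, 3, 1, 4, 2
d = rank(density) − rank(species): -4, 1, 4, -1, 0; Σd² = 34
ρ = 1 − 6Σd² / [n(n²−1)] = 1 − 6×34 / (5×24) = 1 − 204/120 ≈ -0.700

-0.700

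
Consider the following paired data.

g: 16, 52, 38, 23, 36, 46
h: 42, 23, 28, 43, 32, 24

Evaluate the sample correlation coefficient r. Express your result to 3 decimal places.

n = 6, Σg = 211, Σh = 192, Σg² = 8345, Σh² = 6526, Σgh = 6177
nΣgh − ΣgΣh = 37062 − 40512 = -3450
nΣg² − (Σg)² = 50070 − 44521 = 5549; nΣh² − (Σh)² = 39156 − 36864 = 2292
r = -3450 / √(5549 × 2292) = -3450 / 3566.2737 ≈ -0.967

-0.967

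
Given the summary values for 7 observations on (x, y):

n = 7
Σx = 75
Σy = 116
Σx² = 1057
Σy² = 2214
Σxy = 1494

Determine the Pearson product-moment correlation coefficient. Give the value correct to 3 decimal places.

r = (nΣxy − ΣxΣy) / √[(nΣx² − (Σx)²)(nΣy² − (Σy)²)]
Numerator: 7×1494 − 75×116 = 1758
Denominator: √[(7399 − 5625)(15498 − 13456)] = √[1774 × 2042] = 1903.2887
r = 1758 / 1903.2887 ≈ 0.924

0.924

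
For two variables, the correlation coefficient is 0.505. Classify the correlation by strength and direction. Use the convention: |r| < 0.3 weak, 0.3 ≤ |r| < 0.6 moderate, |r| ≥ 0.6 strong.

moderate positive

r = 0.505 > 0 so the relationship is positive.
|r| = 0.505, which falls in the moderate range.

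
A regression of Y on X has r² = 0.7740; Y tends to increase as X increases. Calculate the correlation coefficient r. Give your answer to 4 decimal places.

|r| = √0.7740 = 0.8798
The association is positive, so r = 0.8798.

0.8798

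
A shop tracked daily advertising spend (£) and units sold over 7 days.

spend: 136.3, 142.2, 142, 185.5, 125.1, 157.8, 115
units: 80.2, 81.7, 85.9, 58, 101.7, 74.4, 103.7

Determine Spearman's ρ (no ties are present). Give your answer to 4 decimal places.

-0.8929

Rank spend: 3, 5, 4, 7, 2, 6, 1
Rank units: 3, 4, 5, 1, 6, 2, 7
d = rank(spend) − rank(units): 0, 1, -1, 6, -4, 4, -6; Σd² = 106
ρ = 1 − 6Σd² / [n(n²−1)] = 1 − 6×106 / (7×48) = 1 − 636/336 ≈ -0.8929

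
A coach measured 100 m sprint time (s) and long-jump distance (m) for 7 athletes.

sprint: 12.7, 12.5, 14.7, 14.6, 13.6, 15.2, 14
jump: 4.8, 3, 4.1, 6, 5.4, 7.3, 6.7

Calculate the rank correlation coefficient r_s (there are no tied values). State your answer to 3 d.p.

0.607

Rank sprint: 2, 1, 6, 5, 3, 7, 4
Rank jump: 3, 1, 2, 5, 4, 7, 6
d = rank(sprint) − rank(jump): -1, 0, 4, 0, -1, 0, -2; Σd² = 22
ρ = 1 − 6Σd² / [n(n²−1)] = 1 − 6×22 / (7×48) = 1 − 132/336 ≈ 0.607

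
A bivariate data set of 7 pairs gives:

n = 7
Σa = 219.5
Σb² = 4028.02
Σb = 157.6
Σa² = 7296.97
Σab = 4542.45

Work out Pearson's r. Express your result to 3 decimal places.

-0.896

r = (nΣab − ΣaΣb) / √[(nΣa² − (Σa)²)(nΣb² − (Σb)²)]
Numerator: 7×4542.45 − 219.5×157.6 = -2796.05
Denominator: √[(51078.79 − 48180.25)(28196.14 − 24837.76)] = √[2898.54 × 3358.38] = 3119.9998
r = -2796.05 / 3119.9998 ≈ -0.896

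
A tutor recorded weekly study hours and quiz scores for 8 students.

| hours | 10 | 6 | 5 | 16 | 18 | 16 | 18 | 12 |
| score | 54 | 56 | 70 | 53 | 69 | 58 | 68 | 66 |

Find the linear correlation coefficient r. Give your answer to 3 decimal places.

n = 8, Σx = 101, Σy = 494, Σx² = 1465, Σy² = 30866, Σxy = 6260
nΣxy − ΣxΣy = 50080 − 49894 = 186
nΣx² − (Σx)² = 11720 − 10201 = 1519; nΣy² − (Σy)² = 246928 − 244036 = 2892
r = 186 / √(1519 × 2892) = 186 / 2095.9361 ≈ 0.089

0.089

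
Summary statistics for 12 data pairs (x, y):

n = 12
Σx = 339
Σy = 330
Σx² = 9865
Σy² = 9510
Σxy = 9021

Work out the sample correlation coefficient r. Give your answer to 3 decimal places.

-0.851

r = (nΣxy − ΣxΣy) / √[(nΣx² − (Σx)²)(nΣy² − (Σy)²)]
Numerator: 12×9021 − 339×330 = -3618
Denominator: √[(118380 − 114921)(114120 − 108900)] = √[3459 × 5220] = 4249.2329
r = -3618 / 4249.2329 ≈ -0.851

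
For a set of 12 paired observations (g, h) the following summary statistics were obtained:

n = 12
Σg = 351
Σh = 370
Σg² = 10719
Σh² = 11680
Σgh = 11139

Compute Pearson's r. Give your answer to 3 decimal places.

r = (nΣgh − ΣgΣh) / √[(nΣg² − (Σg)²)(nΣh² − (Σh)²)]
Numerator: 12×11139 − 351×370 = 3798
Denominator: √[(128628 − 123201)(140160 − 136900)] = √[5427 × 3260] = 4206.1883
r = 3798 / 4206.1883 ≈ 0.903

0.903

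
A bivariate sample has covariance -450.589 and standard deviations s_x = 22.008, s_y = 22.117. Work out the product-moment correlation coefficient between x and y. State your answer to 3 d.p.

r = Cov(x,y) / (s_x · s_y) = -450.589 / (22.008 × 22.117)
  = -450.589 / 486.7509 ≈ -0.926

-0.926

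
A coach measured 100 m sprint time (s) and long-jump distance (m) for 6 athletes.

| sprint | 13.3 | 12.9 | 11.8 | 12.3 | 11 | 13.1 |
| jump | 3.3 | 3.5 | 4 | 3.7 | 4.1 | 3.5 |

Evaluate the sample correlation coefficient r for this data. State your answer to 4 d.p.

-0.9735

n = 6, Σx = 74.4, Σy = 22.1, Σx² = 926.44, Σy² = 81.89, Σxy = 272.7
nΣxy − ΣxΣy = 1636.2 − 1644.24 = -8.04
nΣx² − (Σx)² = 5558.64 − 5535.36 = 23.28; nΣy² − (Σy)² = 491.34 − 488.41 = 2.93
r = -8.04 / √(23.28 × 2.93) = -8.04 / 8.2590 ≈ -0.9735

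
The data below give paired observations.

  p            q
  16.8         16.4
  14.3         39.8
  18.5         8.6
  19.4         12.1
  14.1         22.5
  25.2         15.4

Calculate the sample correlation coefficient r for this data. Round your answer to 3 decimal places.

-0.561

n = 6, Σp = 108.3, Σq = 114.8, Σp² = 2039.19, Σq² = 2816.78, Σpq = 1943.83
nΣpq − ΣpΣq = 11662.98 − 12432.84 = -769.86
nΣp² − (Σp)² = 12235.14 − 11728.89 = 506.25; nΣq² − (Σq)² = 16900.68 − 13179.04 = 3721.64
r = -769.86 / √(506.25 × 3721.64) = -769.86 / 1372.6180 ≈ -0.561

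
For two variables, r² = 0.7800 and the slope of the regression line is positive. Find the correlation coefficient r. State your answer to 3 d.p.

|r| = √0.7800 = 0.883
The association is positive, so r = 0.883.

0.883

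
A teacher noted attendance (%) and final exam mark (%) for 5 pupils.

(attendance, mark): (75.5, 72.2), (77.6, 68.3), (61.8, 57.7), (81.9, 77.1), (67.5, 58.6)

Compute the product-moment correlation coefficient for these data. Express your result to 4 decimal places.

0.9435

n = 5, Σx = 364.3, Σy = 333.9, Σx² = 26805.11, Σy² = 22585.39, Σxy = 24587.03
nΣxy − ΣxΣy = 122935.15 − 121639.77 = 1295.38
nΣx² − (Σx)² = 134025.55 − 132714.49 = 1311.06; nΣy² − (Σy)² = 112926.95 − 111489.21 = 1437.74
r = 1295.38 / √(1311.06 × 1437.74) = 1295.38 / 1372.9397 ≈ 0.9435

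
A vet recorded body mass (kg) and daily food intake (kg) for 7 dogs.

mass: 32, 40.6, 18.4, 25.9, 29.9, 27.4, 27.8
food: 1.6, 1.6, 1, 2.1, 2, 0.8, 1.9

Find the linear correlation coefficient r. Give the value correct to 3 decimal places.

0.302

n = 7, Σx = 202, Σy = 11, Σx² = 6099.34, Σy² = 18.78, Σxy = 323.49
nΣxy − ΣxΣy = 2264.43 − 2222 = 42.43
nΣx² − (Σx)² = 42695.38 − 40804 = 1891.38; nΣy² − (Σy)² = 131.46 − 121 = 10.46
r = 42.43 / √(1891.38 × 10.46) = 42.43 / 140.6550 ≈ 0.302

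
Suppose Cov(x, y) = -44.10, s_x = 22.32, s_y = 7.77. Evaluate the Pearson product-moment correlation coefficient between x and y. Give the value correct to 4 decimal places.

r = Cov(x,y) / (s_x · s_y) = -44.10 / (22.32 × 7.77)
  = -44.10 / 173.4264 ≈ -0.2543

-0.2543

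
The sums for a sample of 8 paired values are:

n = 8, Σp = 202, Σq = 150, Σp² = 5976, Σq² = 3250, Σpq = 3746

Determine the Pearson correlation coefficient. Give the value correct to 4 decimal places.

-0.0671

r = (nΣpq − ΣpΣq) / √[(nΣp² − (Σp)²)(nΣq² − (Σq)²)]
Numerator: 8×3746 − 202×150 = -332
Denominator: √[(47808 − 40804)(26000 − 22500)] = √[7004 × 3500] = 4951.1615
r = -332 / 4951.1615 ≈ -0.0671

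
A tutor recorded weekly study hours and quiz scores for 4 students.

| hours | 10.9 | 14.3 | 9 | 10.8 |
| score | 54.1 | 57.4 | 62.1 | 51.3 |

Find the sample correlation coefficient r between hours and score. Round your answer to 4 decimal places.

-0.2166

n = 4, Σx = 45, Σy = 224.9, Σx² = 520.94, Σy² = 12709.67, Σxy = 2523.45
nΣxy − ΣxΣy = 10093.8 − 10120.5 = -26.7
nΣx² − (Σx)² = 2083.76 − 2025 = 58.76; nΣy² − (Σy)² = 50838.68 − 50580.01 = 258.67
r = -26.7 / √(58.76 × 258.67) = -26.7 / 123.2860 ≈ -0.2166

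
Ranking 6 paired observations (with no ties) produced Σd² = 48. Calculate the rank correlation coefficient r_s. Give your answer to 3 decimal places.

ρ = 1 − 6Σd² / [n(n²−1)] = 1 − 6×48 / (6×35)
  = 1 − 288/210 = 1 − 1.3714 ≈ -0.371

-0.371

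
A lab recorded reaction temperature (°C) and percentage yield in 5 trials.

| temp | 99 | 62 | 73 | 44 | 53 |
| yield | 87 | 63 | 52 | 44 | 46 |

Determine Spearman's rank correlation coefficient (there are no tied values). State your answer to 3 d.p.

0.900

Rank temp: 5, 3, 4, 1, 2
Rank yield: 5, 4, 3, 1, 2
d = rank(temp) − rank(yield): 0, -1, 1, 0, 0; Σd² = 2
ρ = 1 − 6Σd² / [n(n²−1)] = 1 − 6×2 / (5×24) = 1 − 12/120 ≈ 0.900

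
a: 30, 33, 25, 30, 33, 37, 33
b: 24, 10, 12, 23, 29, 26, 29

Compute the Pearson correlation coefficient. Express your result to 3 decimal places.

n = 7, Σa = 221, Σb = 153, Σa² = 7061, Σb² = 3707, Σab = 4916
nΣab − ΣaΣb = 34412 − 33813 = 599
nΣa² − (Σa)² = 49427 − 48841 = 586; nΣb² − (Σb)² = 25949 − 23409 = 2540
r = 599 / √(586 × 2540) = 599 / 1220.0164 ≈ 0.491

0.491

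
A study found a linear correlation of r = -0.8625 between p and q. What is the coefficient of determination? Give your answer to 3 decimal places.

0.744

r² = (-0.8625)² = 0.744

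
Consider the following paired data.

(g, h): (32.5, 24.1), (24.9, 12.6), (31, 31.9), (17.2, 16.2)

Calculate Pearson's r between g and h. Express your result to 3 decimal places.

n = 4, Σg = 105.6, Σh = 84.8, Σg² = 2933.1, Σh² = 2019.62, Σgh = 2364.53
nΣgh − ΣgΣh = 9458.12 − 8954.88 = 503.24
nΣg² − (Σg)² = 11732.4 − 11151.36 = 581.04; nΣh² − (Σh)² = 8078.48 − 7191.04 = 887.44
r = 503.24 / √(581.04 × 887.44) = 503.24 / 718.0795 ≈ 0.701

0.701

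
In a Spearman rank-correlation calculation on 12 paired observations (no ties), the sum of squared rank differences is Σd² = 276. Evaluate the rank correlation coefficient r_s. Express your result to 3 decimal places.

ρ = 1 − 6Σd² / [n(n²−1)] = 1 − 6×276 / (12×143)
  = 1 − 1656/1716 = 1 − 0.9650 ≈ 0.035

0.035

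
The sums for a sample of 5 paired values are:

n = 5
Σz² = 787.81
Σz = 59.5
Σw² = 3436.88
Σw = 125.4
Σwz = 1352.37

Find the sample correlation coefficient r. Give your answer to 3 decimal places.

r = (nΣwz − ΣwΣz) / √[(nΣw² − (Σw)²)(nΣz² − (Σz)²)]
Numerator: 5×1352.37 − 125.4×59.5 = -699.45
Denominator: √[(17184.4 − 15725.16)(3939.05 − 3540.25)] = √[1459.24 × 398.8] = 762.8531
r = -699.45 / 762.8531 ≈ -0.917

-0.917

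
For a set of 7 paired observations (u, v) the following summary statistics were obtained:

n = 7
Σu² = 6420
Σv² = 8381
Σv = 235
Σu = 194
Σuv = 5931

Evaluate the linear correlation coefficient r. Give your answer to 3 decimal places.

r = (nΣuv − ΣuΣv) / √[(nΣu² − (Σu)²)(nΣv² − (Σv)²)]
Numerator: 7×5931 − 194×235 = -4073
Denominator: √[(44940 − 37636)(58667 − 55225)] = √[7304 × 3442] = 5014.0172
r = -4073 / 5014.0172 ≈ -0.812

-0.812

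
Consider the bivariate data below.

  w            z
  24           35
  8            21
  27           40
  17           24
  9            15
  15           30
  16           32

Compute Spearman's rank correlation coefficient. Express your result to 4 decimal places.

0.8571

Rank w: 6, 1, 7, 5, 2, 3, 4
Rank z: 6, 2, 7, 3, 1, 4, 5
d = rank(w) − rank(z): 0, -1, 0, 2, 1, -1, -1; Σd² = 8
ρ = 1 − 6Σd² / [n(n²−1)] = 1 − 6×8 / (7×48) = 1 − 48/336 ≈ 0.8571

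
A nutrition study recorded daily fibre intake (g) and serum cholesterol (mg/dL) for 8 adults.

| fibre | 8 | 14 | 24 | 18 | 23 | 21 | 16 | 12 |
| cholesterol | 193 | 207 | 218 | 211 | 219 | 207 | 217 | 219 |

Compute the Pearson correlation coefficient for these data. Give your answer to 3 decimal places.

n = 8, Σx = 136, Σy = 1691, Σx² = 2530, Σy² = 358003, Σxy = 28956
nΣxy − ΣxΣy = 231648 − 229976 = 1672
nΣx² − (Σx)² = 20240 − 18496 = 1744; nΣy² − (Σy)² = 2864024 − 2859481 = 4543
r = 1672 / √(1744 × 4543) = 1672 / 2814.7810 ≈ 0.594

0.594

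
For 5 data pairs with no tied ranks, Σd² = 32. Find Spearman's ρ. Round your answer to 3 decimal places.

-0.600

ρ = 1 − 6Σd² / [n(n²−1)] = 1 − 6×32 / (5×24)
  = 1 − 192/120 = 1 − 1.6000 ≈ -0.600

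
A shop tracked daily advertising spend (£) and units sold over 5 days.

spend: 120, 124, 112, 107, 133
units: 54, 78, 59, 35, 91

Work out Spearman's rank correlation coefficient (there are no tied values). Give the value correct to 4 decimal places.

Rank spend: 3, 4, 2, 1, 5
Rank units: 2, 4, 3, 1, 5
d = rank(spend) − rank(units): 1, 0, -1, 0, 0; Σd² = 2
ρ = 1 − 6Σd² / [n(n²−1)] = 1 − 6×2 / (5×24) = 1 − 12/120 ≈ 0.9000

0.9000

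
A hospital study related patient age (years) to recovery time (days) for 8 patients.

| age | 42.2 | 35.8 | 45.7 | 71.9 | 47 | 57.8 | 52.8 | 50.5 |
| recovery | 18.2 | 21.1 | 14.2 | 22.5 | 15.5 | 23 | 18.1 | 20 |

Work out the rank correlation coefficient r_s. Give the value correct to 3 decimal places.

Rank age: 2, 1, 3, 8, 4, 7, 6, 5
Rank recovery: 4, 6, 1, 7, 2, 8, 3, 5
d = rank(age) − rank(recovery): -2, -5, 2, 1, 2, -1, 3, 0; Σd² = 48
ρ = 1 − 6Σd² / [n(n²−1)] = 1 − 6×48 / (8×63) = 1 − 288/504 ≈ 0.429

0.429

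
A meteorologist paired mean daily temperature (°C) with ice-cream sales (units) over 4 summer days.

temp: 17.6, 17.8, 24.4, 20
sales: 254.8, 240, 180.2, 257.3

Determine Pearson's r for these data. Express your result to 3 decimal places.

n = 4, Σx = 79.8, Σy = 932.3, Σx² = 1621.96, Σy² = 221198.37, Σxy = 18299.36
nΣxy − ΣxΣy = 73197.44 − 74397.54 = -1200.1
nΣx² − (Σx)² = 6487.84 − 6368.04 = 119.8; nΣy² − (Σy)² = 884793.48 − 869183.29 = 15610.19
r = -1200.1 / √(119.8 × 15610.19) = -1200.1 / 1367.5163 ≈ -0.878

-0.878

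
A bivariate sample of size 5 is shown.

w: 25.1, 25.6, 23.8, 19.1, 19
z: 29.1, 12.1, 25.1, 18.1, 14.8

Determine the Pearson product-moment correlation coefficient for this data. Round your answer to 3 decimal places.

n = 5, Σw = 112.6, Σz = 99.2, Σw² = 2577.62, Σz² = 2169.88, Σwz = 2264.46
nΣwz − ΣwΣz = 11322.3 − 11169.92 = 152.38
nΣw² − (Σw)² = 12888.1 − 12678.76 = 209.34; nΣz² − (Σz)² = 10849.4 − 9840.64 = 1008.76
r = 152.38 / √(209.34 × 1008.76) = 152.38 / 459.5365 ≈ 0.332

0.332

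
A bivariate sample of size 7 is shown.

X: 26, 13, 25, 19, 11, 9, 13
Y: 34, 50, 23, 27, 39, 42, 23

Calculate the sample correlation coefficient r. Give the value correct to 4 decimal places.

n = 7, ΣX = 116, ΣY = 238, ΣX² = 2202, ΣY² = 8728, ΣXY = 3728
nΣXY − ΣXΣY = 26096 − 27608 = -1512
nΣX² − (ΣX)² = 15414 − 13456 = 1958; nΣY² − (ΣY)² = 61096 − 56644 = 4452
r = -1512 / √(1958 × 4452) = -1512 / 2952.4593 ≈ -0.5121

-0.5121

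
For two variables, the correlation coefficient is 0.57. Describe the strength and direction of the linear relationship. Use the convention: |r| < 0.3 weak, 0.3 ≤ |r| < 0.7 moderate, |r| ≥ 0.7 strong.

moderate positive

r = 0.57 > 0 so the relationship is positive.
|r| = 0.57, which falls in the moderate range.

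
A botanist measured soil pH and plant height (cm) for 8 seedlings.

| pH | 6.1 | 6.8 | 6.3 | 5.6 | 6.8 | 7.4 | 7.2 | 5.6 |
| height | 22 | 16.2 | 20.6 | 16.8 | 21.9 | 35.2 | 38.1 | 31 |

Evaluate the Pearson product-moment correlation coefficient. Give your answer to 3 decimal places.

n = 8, Σx = 51.8, Σy = 201.8, Σx² = 338.7, Σy² = 5584.3, Σxy = 1325.54
nΣxy − ΣxΣy = 10604.32 − 10453.24 = 151.08
nΣx² − (Σx)² = 2709.6 − 2683.24 = 26.36; nΣy² − (Σy)² = 44674.4 − 40723.24 = 3951.16
r = 151.08 / √(26.36 × 3951.16) = 151.08 / 322.7268 ≈ 0.468

0.468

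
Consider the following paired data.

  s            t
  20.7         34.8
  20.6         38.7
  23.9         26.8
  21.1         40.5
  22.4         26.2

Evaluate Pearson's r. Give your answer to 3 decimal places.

n = 5, Σs = 108.7, Σt = 167, Σs² = 2371.03, Σt² = 5753.66, Σst = 3599.53
nΣst − ΣsΣt = 17997.65 − 18152.9 = -155.25
nΣs² − (Σs)² = 11855.15 − 11815.69 = 39.46; nΣt² − (Σt)² = 28768.3 − 27889 = 879.3
r = -155.25 / √(39.46 × 879.3) = -155.25 / 186.2718 ≈ -0.833

-0.833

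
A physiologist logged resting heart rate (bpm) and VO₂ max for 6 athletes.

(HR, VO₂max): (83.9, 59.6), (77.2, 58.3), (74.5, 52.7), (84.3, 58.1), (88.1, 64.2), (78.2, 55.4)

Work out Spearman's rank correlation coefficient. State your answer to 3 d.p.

Rank HR: 4, 2, 1, 5, 6, 3
Rank VO₂max: 5, 4, 1, 3, 6, 2
d = rank(HR) − rank(VO₂max): -1, -2, 0, 2, 0, 1; Σd² = 10
ρ = 1 − 6Σd² / [n(n²−1)] = 1 − 6×10 / (6×35) = 1 − 60/210 ≈ 0.714

0.714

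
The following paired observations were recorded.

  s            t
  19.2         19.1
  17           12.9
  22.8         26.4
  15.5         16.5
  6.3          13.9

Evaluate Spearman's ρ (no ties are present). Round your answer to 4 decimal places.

0.7000

Rank s: 4, 3, 5, 2, 1
Rank t: 4, 1, 5, 3, 2
d = rank(s) − rank(t): 0, 2, 0, -1, -1; Σd² = 6
ρ = 1 − 6Σd² / [n(n²−1)] = 1 − 6×6 / (5×24) = 1 − 36/120 ≈ 0.7000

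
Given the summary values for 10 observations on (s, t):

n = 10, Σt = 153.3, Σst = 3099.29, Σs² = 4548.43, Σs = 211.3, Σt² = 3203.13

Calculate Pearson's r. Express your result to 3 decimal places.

-0.524

r = (nΣst − ΣsΣt) / √[(nΣs² − (Σs)²)(nΣt² − (Σt)²)]
Numerator: 10×3099.29 − 211.3×153.3 = -1399.39
Denominator: √[(45484.3 − 44647.69)(32031.3 − 23500.89)] = √[836.61 × 8530.41] = 2671.4465
r = -1399.39 / 2671.4465 ≈ -0.524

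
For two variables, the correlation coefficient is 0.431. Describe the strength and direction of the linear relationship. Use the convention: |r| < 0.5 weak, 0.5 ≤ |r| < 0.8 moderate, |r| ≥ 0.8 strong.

weak positive

r = 0.431 > 0 so the relationship is positive.
|r| = 0.431, which falls in the weak range.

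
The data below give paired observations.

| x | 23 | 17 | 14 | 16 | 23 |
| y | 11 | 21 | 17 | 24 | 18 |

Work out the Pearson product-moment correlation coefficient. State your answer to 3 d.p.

n = 5, Σx = 93, Σy = 91, Σx² = 1799, Σy² = 1751, Σxy = 1646
nΣxy − ΣxΣy = 8230 − 8463 = -233
nΣx² − (Σx)² = 8995 − 8649 = 346; nΣy² − (Σy)² = 8755 − 8281 = 474
r = -233 / √(346 × 474) = -233 / 404.9741 ≈ -0.575

-0.575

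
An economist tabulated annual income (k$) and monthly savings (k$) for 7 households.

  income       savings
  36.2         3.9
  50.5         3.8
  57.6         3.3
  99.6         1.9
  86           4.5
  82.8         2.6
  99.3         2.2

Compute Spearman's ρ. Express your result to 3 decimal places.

Rank income: 1, 2, 3, 7, 5, 4, 6
Rank savings: 6, 5, 4, 1, 7, 3, 2
d = rank(income) − rank(savings): -5, -3, -1, 6, -2, 1, 4; Σd² = 92
ρ = 1 − 6Σd² / [n(n²−1)] = 1 − 6×92 / (7×48) = 1 − 552/336 ≈ -0.643

-0.643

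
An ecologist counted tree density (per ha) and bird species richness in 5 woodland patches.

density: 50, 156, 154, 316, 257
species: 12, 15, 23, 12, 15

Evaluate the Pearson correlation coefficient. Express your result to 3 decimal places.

n = 5, Σx = 933, Σy = 77, Σx² = 216457, Σy² = 1267, Σxy = 14129
nΣxy − ΣxΣy = 70645 − 71841 = -1196
nΣx² − (Σx)² = 1082285 − 870489 = 211796; nΣy² − (Σy)² = 6335 − 5929 = 406
r = -1196 / √(211796 × 406) = -1196 / 9273.0349 ≈ -0.129

-0.129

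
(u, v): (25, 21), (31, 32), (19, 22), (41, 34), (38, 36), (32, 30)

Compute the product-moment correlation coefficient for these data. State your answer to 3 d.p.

n = 6, Σu = 186, Σv = 175, Σu² = 6096, Σv² = 5301, Σuv = 5657
nΣuv − ΣuΣv = 33942 − 32550 = 1392
nΣu² − (Σu)² = 36576 − 34596 = 1980; nΣv² − (Σv)² = 31806 − 30625 = 1181
r = 1392 / √(1980 × 1181) = 1392 / 1529.1762 ≈ 0.910

0.910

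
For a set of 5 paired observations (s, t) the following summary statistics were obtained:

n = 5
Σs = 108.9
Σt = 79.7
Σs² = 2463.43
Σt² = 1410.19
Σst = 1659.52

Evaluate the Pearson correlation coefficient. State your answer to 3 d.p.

r = (nΣst − ΣsΣt) / √[(nΣs² − (Σs)²)(nΣt² − (Σt)²)]
Numerator: 5×1659.52 − 108.9×79.7 = -381.73
Denominator: √[(12317.15 − 11859.21)(7050.95 − 6352.09)] = √[457.94 × 698.86] = 565.7172
r = -381.73 / 565.7172 ≈ -0.675

-0.675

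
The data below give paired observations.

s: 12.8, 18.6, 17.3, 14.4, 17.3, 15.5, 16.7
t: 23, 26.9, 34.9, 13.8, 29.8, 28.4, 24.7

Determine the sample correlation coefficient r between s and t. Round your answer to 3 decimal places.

n = 7, Σs = 112.6, Σt = 181.5, Σs² = 1834.88, Σt² = 4965.75, Σst = 2965.46
nΣst − ΣsΣt = 20758.22 − 20436.9 = 321.32
nΣs² − (Σs)² = 12844.16 − 12678.76 = 165.4; nΣt² − (Σt)² = 34760.25 − 32942.25 = 1818
r = 321.32 / √(165.4 × 1818) = 321.32 / 548.3586 ≈ 0.586

0.586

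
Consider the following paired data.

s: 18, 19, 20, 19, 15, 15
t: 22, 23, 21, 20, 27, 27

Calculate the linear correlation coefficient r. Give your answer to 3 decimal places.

n = 6, Σs = 106, Σt = 140, Σs² = 1896, Σt² = 3312, Σst = 2443
nΣst − ΣsΣt = 14658 − 14840 = -182
nΣs² − (Σs)² = 11376 − 11236 = 140; nΣt² − (Σt)² = 19872 − 19600 = 272
r = -182 / √(140 × 272) = -182 / 195.1410 ≈ -0.933

-0.933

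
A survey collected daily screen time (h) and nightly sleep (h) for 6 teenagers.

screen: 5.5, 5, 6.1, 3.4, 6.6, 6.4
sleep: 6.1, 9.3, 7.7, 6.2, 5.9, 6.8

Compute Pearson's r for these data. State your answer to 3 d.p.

n = 6, Σx = 33, Σy = 42, Σx² = 188.54, Σy² = 302.48, Σxy = 230.56
nΣxy − ΣxΣy = 1383.36 − 1386 = -2.64
nΣx² − (Σx)² = 1131.24 − 1089 = 42.24; nΣy² − (Σy)² = 1814.88 − 1764 = 50.88
r = -2.64 / √(42.24 × 50.88) = -2.64 / 46.3592 ≈ -0.057

-0.057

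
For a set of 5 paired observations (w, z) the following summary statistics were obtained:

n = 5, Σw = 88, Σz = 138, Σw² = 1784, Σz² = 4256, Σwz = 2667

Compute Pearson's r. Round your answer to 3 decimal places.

0.734

r = (nΣwz − ΣwΣz) / √[(nΣw² − (Σw)²)(nΣz² − (Σz)²)]
Numerator: 5×2667 − 88×138 = 1191
Denominator: √[(8920 − 7744)(21280 − 19044)] = √[1176 × 2236] = 1621.5844
r = 1191 / 1621.5844 ≈ 0.734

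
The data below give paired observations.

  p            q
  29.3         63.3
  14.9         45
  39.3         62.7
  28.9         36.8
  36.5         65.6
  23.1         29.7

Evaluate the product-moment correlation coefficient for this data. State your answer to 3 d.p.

n = 6, Σp = 172, Σq = 303.1, Σp² = 5326.06, Σq² = 16502.87, Σpq = 9133.29
nΣpq − ΣpΣq = 54799.74 − 52133.2 = 2666.54
nΣp² − (Σp)² = 31956.36 − 29584 = 2372.36; nΣq² − (Σq)² = 99017.22 − 91869.61 = 7147.61
r = 2666.54 / √(2372.36 × 7147.61) = 2666.54 / 4117.8519 ≈ 0.648

0.648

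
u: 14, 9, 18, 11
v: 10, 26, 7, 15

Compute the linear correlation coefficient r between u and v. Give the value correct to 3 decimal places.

n = 4, Σu = 52, Σv = 58, Σu² = 722, Σv² = 1050, Σuv = 665
nΣuv − ΣuΣv = 2660 − 3016 = -356
nΣu² − (Σu)² = 2888 − 2704 = 184; nΣv² − (Σv)² = 4200 − 3364 = 836
r = -356 / √(184 × 836) = -356 / 392.2040 ≈ -0.908

-0.908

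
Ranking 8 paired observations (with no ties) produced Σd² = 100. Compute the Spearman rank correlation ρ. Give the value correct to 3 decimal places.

ρ = 1 − 6Σd² / [n(n²−1)] = 1 − 6×100 / (8×63)
  = 1 − 600/504 = 1 − 1.1905 ≈ -0.190

-0.190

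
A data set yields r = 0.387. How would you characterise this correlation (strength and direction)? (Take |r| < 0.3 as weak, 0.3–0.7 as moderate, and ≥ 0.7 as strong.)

moderate positive

r = 0.387 > 0 so the relationship is positive.
|r| = 0.387, which falls in the moderate range.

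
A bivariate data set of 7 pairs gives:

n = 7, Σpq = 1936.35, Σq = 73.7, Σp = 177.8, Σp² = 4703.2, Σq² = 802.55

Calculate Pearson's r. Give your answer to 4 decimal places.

0.9126

r = (nΣpq − ΣpΣq) / √[(nΣp² − (Σp)²)(nΣq² − (Σq)²)]
Numerator: 7×1936.35 − 177.8×73.7 = 450.59
Denominator: √[(32922.4 − 31612.84)(5617.85 − 5431.69)] = √[1309.56 × 186.16] = 493.7486
r = 450.59 / 493.7486 ≈ 0.9126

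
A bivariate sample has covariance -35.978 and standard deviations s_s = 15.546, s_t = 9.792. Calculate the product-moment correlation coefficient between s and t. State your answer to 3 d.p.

r = Cov(s,t) / (s_s · s_t) = -35.978 / (15.546 × 9.792)
  = -35.978 / 152.2264 ≈ -0.236

-0.236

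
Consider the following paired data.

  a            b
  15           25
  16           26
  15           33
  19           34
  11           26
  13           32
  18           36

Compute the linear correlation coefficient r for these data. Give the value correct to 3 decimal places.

0.558

n = 7, Σa = 107, Σb = 212, Σa² = 1681, Σb² = 6542, Σab = 3282
nΣab − ΣaΣb = 22974 − 22684 = 290
nΣa² − (Σa)² = 11767 − 11449 = 318; nΣb² − (Σb)² = 45794 − 44944 = 850
r = 290 / √(318 × 850) = 290 / 519.9038 ≈ 0.558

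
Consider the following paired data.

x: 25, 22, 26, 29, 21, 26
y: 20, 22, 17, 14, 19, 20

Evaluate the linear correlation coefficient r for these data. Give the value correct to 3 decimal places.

-0.739

n = 6, Σx = 149, Σy = 112, Σx² = 3743, Σy² = 2130, Σxy = 2751
nΣxy − ΣxΣy = 16506 − 16688 = -182
nΣx² − (Σx)² = 22458 − 22201 = 257; nΣy² − (Σy)² = 12780 − 12544 = 236
r = -182 / √(257 × 236) = -182 / 246.2763 ≈ -0.739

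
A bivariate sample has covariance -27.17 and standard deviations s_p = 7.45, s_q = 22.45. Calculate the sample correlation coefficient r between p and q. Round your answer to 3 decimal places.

r = Cov(p,q) / (s_p · s_q) = -27.17 / (7.45 × 22.45)
  = -27.17 / 167.2525 ≈ -0.162

-0.162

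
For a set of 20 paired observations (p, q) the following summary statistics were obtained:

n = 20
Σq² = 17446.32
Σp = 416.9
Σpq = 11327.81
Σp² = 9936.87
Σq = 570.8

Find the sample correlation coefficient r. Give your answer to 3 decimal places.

-0.475

r = (nΣpq − ΣpΣq) / √[(nΣp² − (Σp)²)(nΣq² − (Σq)²)]
Numerator: 20×11327.81 − 416.9×570.8 = -11410.32
Denominator: √[(198737.4 − 173805.61)(348926.4 − 325812.64)] = √[24931.79 × 23113.76] = 24005.5704
r = -11410.32 / 24005.5704 ≈ -0.475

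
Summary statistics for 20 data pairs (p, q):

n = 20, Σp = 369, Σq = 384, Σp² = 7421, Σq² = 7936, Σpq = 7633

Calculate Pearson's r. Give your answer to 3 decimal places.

r = (nΣpq − ΣpΣq) / √[(nΣp² − (Σp)²)(nΣq² − (Σq)²)]
Numerator: 20×7633 − 369×384 = 10964
Denominator: √[(148420 − 136161)(158720 − 147456)] = √[12259 × 11264] = 11750.9734
r = 10964 / 11750.9734 ≈ 0.933

0.933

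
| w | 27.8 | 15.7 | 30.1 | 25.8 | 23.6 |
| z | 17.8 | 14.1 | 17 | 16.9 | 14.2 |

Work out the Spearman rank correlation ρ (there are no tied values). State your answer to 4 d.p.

0.9000

Rank w: 4, 1, 5, 3, 2
Rank z: 5, 1, 4, 3, 2
d = rank(w) − rank(z): -1, 0, 1, 0, 0; Σd² = 2
ρ = 1 − 6Σd² / [n(n²−1)] = 1 − 6×2 / (5×24) = 1 − 12/120 ≈ 0.9000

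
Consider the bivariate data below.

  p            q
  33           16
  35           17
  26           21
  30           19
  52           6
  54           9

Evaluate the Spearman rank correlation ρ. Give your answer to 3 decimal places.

-0.886

Rank p: 3, 4, 1, 2, 5, 6
Rank q: 3, 4, 6, 5, 1, 2
d = rank(p) − rank(q): 0, 0, -5, -3, 4, 4; Σd² = 66
ρ = 1 − 6Σd² / [n(n²−1)] = 1 − 6×66 / (6×35) = 1 − 396/210 ≈ -0.886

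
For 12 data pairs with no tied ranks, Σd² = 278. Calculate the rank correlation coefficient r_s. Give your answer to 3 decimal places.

0.028

ρ = 1 − 6Σd² / [n(n²−1)] = 1 − 6×278 / (12×143)
  = 1 − 1668/1716 = 1 − 0.9720 ≈ 0.028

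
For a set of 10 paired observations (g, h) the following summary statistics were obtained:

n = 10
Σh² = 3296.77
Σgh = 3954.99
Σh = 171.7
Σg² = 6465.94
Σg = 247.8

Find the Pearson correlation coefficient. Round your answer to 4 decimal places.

-0.8898

r = (nΣgh − ΣgΣh) / √[(nΣg² − (Σg)²)(nΣh² − (Σh)²)]
Numerator: 10×3954.99 − 247.8×171.7 = -2997.36
Denominator: √[(64659.4 − 61404.84)(32967.7 − 29480.89)] = √[3254.56 × 3486.81] = 3368.6841
r = -2997.36 / 3368.6841 ≈ -0.8898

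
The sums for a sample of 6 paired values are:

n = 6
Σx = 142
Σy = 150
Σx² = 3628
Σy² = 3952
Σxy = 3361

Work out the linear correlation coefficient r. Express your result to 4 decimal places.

-0.8133

r = (nΣxy − ΣxΣy) / √[(nΣx² − (Σx)²)(nΣy² − (Σy)²)]
Numerator: 6×3361 − 142×150 = -1134
Denominator: √[(21768 − 20164)(23712 − 22500)] = √[1604 × 1212] = 1394.2912
r = -1134 / 1394.2912 ≈ -0.8133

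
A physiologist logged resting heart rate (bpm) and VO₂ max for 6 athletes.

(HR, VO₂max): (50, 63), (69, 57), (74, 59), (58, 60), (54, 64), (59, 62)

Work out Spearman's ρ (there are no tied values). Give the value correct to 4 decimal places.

Rank HR: 1, 5, 6, 3, 2, 4
Rank VO₂max: 5, 1, 2, 3, 6, 4
d = rank(HR) − rank(VO₂max): -4, 4, 4, 0, -4, 0; Σd² = 64
ρ = 1 − 6Σd² / [n(n²−1)] = 1 − 6×64 / (6×35) = 1 − 384/210 ≈ -0.8286

-0.8286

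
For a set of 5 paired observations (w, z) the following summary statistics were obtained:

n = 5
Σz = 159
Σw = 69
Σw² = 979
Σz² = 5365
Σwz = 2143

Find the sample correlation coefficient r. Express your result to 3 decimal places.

r = (nΣwz − ΣwΣz) / √[(nΣw² − (Σw)²)(nΣz² − (Σz)²)]
Numerator: 5×2143 − 69×159 = -256
Denominator: √[(4895 − 4761)(26825 − 25281)] = √[134 × 1544] = 454.8582
r = -256 / 454.8582 ≈ -0.563

-0.563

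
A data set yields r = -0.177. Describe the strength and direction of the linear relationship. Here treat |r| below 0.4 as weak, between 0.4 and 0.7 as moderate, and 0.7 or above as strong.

r = -0.177 < 0 so the relationship is negative.
|r| = 0.177, which falls in the weak range.

weak negative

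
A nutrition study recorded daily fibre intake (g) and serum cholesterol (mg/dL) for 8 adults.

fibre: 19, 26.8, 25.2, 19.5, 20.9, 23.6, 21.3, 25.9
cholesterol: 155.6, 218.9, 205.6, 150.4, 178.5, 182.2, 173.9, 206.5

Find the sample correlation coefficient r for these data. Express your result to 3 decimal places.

n = 8, Σx = 182.2, Σy = 1471.6, Σx² = 4212.8, Σy² = 274962.64, Σxy = 34019.83
nΣxy − ΣxΣy = 272158.64 − 268125.52 = 4033.12
nΣx² − (Σx)² = 33702.4 − 33196.84 = 505.56; nΣy² − (Σy)² = 2199701.12 − 2165606.56 = 34094.56
r = 4033.12 / √(505.56 × 34094.56) = 4033.12 / 4151.7280 ≈ 0.971

0.971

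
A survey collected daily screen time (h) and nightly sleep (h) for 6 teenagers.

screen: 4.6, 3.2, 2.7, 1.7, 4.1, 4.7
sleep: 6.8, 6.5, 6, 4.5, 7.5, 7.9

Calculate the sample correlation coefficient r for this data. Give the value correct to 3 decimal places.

n = 6, Σx = 21, Σy = 39.2, Σx² = 80.48, Σy² = 263.4, Σxy = 143.81
nΣxy − ΣxΣy = 862.86 − 823.2 = 39.66
nΣx² − (Σx)² = 482.88 − 441 = 41.88; nΣy² − (Σy)² = 1580.4 − 1536.64 = 43.76
r = 39.66 / √(41.88 × 43.76) = 39.66 / 42.8097 ≈ 0.926

0.926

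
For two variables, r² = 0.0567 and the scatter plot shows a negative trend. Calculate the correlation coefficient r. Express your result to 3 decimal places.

|r| = √0.0567 = 0.238
The association is negative, so r = −0.238.

-0.238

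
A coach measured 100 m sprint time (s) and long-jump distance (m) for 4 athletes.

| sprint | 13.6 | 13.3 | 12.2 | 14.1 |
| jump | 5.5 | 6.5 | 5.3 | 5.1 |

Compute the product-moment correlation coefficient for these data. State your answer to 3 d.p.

-0.067

n = 4, Σx = 53.2, Σy = 22.4, Σx² = 709.5, Σy² = 126.6, Σxy = 297.82
nΣxy − ΣxΣy = 1191.28 − 1191.68 = -0.4
nΣx² − (Σx)² = 2838 − 2830.24 = 7.76; nΣy² − (Σy)² = 506.4 − 501.76 = 4.64
r = -0.4 / √(7.76 × 4.64) = -0.4 / 6.0005 ≈ -0.067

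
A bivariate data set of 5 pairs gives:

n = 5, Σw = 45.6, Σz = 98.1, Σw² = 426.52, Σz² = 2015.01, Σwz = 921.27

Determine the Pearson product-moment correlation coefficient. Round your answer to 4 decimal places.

0.8578

r = (nΣwz − ΣwΣz) / √[(nΣw² − (Σw)²)(nΣz² − (Σz)²)]
Numerator: 5×921.27 − 45.6×98.1 = 132.99
Denominator: √[(2132.6 − 2079.36)(10075.05 − 9623.61)] = √[53.24 × 451.44] = 155.0312
r = 132.99 / 155.0312 ≈ 0.8578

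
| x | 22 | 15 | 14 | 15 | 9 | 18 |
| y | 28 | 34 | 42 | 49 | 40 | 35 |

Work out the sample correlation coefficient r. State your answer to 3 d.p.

-0.602

n = 6, Σx = 93, Σy = 228, Σx² = 1535, Σy² = 8930, Σxy = 3439
nΣxy − ΣxΣy = 20634 − 21204 = -570
nΣx² − (Σx)² = 9210 − 8649 = 561; nΣy² − (Σy)² = 53580 − 51984 = 1596
r = -570 / √(561 × 1596) = -570 / 946.2325 ≈ -0.602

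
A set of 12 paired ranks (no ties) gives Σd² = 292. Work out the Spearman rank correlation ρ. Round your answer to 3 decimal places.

ρ = 1 − 6Σd² / [n(n²−1)] = 1 − 6×292 / (12×143)
  = 1 − 1752/1716 = 1 − 1.0210 ≈ -0.021

-0.021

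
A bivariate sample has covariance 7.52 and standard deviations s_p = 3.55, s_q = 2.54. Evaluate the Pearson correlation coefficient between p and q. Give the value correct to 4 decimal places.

r = Cov(p,q) / (s_p · s_q) = 7.52 / (3.55 × 2.54)
  = 7.52 / 9.0170 ≈ 0.8340

0.8340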